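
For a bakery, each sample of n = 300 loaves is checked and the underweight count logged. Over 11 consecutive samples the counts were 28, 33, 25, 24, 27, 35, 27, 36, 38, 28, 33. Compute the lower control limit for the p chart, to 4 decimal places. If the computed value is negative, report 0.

0.0490

p̄ = Σdᵢ / (k·n) = 334 / (11 × 300) = 0.10121
LCL = p̄ − 3·√(p̄(1−p̄)/n) = 0.10121 − 3 × 0.01741 = 0.04897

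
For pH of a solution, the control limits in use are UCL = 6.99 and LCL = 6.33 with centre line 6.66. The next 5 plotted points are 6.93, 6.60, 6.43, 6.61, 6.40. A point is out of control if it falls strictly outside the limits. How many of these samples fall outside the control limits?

0

All 5 points lie within [6.33, 6.99].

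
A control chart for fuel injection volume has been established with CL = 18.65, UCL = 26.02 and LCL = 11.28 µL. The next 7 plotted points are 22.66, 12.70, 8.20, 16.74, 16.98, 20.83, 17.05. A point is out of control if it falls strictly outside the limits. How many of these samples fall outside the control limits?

1

Compare each point to [11.28, 26.02]: sample 3 = 8.20 < LCL.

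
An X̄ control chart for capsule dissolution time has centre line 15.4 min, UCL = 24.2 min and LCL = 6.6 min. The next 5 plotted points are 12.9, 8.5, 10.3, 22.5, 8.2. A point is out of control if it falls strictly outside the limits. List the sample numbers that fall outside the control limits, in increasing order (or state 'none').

none

All 5 points lie within [6.6, 24.2].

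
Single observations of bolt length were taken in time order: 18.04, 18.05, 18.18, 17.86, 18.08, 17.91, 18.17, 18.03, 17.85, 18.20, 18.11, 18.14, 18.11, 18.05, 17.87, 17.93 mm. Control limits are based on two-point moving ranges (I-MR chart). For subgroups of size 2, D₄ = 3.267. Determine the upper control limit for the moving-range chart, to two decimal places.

0.49

Moving ranges: 0.01, 0.13, 0.32, 0.22, 0.17, 0.26, 0.14, 0.18, 0.35, 0.09, 0.03, 0.03, 0.06, 0.18, 0.06; M̄R̄ = 2.2300 / 15 = 0.1487
UCL_MR = D₄·M̄R̄ = 3.267 × 0.1487 = 0.4857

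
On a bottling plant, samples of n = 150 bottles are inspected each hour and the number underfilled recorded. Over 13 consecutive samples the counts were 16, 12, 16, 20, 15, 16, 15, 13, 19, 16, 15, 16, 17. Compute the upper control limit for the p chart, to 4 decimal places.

p̄ = Σdᵢ / (k·n) = 206 / (13 × 150) = 0.10564
UCL = p̄ + 3·√(p̄(1−p̄)/n) = 0.10564 + 3 × √(0.10564×0.89436/150) = 0.10564 + 3 × 0.02510 = 0.18093

0.1809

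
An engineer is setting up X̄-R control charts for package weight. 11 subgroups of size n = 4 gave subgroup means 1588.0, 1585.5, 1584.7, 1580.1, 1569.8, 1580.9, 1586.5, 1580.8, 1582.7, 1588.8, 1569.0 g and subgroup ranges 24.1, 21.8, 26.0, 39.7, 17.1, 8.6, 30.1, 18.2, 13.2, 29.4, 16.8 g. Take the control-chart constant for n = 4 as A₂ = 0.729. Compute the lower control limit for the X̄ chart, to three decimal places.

X̄̄ = (1588.0 + 1585.5 + 1584.7 + 1580.1 + 1569.8 + 1580.9 + 1586.5 + 1580.8 + 1582.7 + 1588.8 + 1569.0) / 11 = 17396.8000 / 11 = 1581.5273
R̄ = (24.1 + 21.8 + 26.0 + 39.7 + 17.1 + 8.6 + 30.1 + 18.2 + 13.2 + 29.4 + 16.8) / 11 = 245.0000 / 11 = 22.2727
LCL = X̄̄ − A₂·R̄ = 1581.5273 − 0.729 × 22.2727 = 1565.2905

1565.290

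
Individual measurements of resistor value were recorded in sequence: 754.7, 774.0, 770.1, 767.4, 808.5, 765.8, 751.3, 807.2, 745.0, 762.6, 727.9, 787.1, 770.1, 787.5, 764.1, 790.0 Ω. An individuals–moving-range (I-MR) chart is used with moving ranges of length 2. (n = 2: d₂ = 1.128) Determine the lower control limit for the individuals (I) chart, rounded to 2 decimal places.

X̄ = (754.7 + 774.0 + 770.1 + 767.4 + 808.5 + 765.8 + 751.3 + 807.2 + 745.0 + 762.6 + 727.9 + 787.1 + 770.1 + 787.5 + 764.1 + 790.0) / 16 = 770.8312
Moving ranges: 19.3, 3.9, 2.7, 41.1, 42.7, 14.5, 55.9, 62.2, 17.6, 34.7, 59.2, 17.0, 17.4, 23.4, 25.9; M̄R̄ = 437.5000 / 15 = 29.1667
LCL = X̄ − 3·M̄R̄/d₂ = 770.8312 − 3 × 29.1667 / 1.128 = 693.2603

693.26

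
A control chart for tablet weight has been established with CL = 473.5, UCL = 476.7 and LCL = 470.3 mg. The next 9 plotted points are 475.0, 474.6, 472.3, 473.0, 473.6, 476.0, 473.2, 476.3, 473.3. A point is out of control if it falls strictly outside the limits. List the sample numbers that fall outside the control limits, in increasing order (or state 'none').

none

All 9 points lie within [470.3, 476.7].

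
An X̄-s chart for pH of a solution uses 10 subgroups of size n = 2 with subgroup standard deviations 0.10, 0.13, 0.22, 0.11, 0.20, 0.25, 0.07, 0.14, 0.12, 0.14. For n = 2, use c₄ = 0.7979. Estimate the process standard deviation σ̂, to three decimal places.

0.185

s̄ = (0.10 + 0.13 + 0.22 + 0.11 + 0.20 + 0.25 + 0.07 + 0.14 + 0.12 + 0.14) / 10 = 0.1480
σ̂ = s̄ / c₄ = 0.1480 / 0.7979 = 0.1855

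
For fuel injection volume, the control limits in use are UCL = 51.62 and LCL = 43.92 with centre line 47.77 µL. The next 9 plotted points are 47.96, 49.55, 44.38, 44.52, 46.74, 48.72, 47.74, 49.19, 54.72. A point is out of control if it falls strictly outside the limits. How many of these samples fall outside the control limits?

Compare each point to [43.92, 51.62]: sample 9 = 54.72 > UCL.

1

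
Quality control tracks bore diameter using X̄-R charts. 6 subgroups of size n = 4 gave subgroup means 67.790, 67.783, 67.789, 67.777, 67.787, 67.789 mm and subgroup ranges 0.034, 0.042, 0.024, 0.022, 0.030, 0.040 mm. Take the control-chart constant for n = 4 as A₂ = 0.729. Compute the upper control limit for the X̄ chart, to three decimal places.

67.809

X̄̄ = (67.790 + 67.783 + 67.789 + 67.777 + 67.787 + 67.789) / 6 = 406.7150 / 6 = 67.7858
R̄ = (0.034 + 0.042 + 0.024 + 0.022 + 0.030 + 0.040) / 6 = 0.1920 / 6 = 0.0320
UCL = X̄̄ + A₂·R̄ = 67.7858 + 0.729 × 0.0320 = 67.8092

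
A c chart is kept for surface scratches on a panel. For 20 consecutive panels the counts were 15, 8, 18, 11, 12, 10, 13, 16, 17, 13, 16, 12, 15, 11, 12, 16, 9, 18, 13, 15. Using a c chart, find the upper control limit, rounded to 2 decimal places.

c̄ = (15 + 8 + 18 + 11 + 12 + 10 + 13 + 16 + 17 + 13 + 16 + 12 + 15 + 11 + 12 + 16 + 9 + 18 + 13 + 15) / 20 = 270 / 20 = 13.5000
UCL = c̄ + 3√c̄ = 13.5000 + 3 × √13.5000 = 13.5000 + 3 × 3.6742 = 24.5227

24.52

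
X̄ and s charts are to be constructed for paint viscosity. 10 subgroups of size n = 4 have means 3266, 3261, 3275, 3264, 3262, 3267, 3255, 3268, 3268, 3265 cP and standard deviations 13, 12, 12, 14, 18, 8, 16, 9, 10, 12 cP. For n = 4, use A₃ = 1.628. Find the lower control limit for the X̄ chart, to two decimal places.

X̄̄ = (3266 + 3261 + 3275 + 3264 + 3262 + 3267 + 3255 + 3268 + 3268 + 3265) / 10 = 3265.1000
s̄ = (13 + 12 + 12 + 14 + 18 + 8 + 16 + 9 + 10 + 12) / 10 = 12.4000
LCL = X̄̄ − A₃·s̄ = 3265.1000 − 1.628 × 12.4000 = 3244.9128

3244.91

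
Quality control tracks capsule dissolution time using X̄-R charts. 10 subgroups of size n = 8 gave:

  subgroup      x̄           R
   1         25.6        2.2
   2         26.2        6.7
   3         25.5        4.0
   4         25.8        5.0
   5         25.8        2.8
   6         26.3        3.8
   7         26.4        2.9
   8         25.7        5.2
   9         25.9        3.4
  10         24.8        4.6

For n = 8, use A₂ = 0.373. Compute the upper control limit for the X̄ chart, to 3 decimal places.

27.314

X̄̄ = (25.6 + 26.2 + 25.5 + 25.8 + 25.8 + 26.3 + 26.4 + 25.7 + 25.9 + 24.8) / 10 = 258.0000 / 10 = 25.8000
R̄ = (2.2 + 6.7 + 4.0 + 5.0 + 2.8 + 3.8 + 2.9 + 5.2 + 3.4 + 4.6) / 10 = 40.6000 / 10 = 4.0600
UCL = X̄̄ + A₂·R̄ = 25.8000 + 0.373 × 4.0600 = 27.3144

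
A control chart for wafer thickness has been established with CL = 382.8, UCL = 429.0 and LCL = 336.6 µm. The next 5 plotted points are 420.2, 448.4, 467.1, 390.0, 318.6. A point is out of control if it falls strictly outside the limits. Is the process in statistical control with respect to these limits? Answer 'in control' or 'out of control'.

out of control

Compare each point to [336.6, 429.0]: sample 2 = 448.4 > UCL; sample 3 = 467.1 > UCL; sample 5 = 318.6 < LCL.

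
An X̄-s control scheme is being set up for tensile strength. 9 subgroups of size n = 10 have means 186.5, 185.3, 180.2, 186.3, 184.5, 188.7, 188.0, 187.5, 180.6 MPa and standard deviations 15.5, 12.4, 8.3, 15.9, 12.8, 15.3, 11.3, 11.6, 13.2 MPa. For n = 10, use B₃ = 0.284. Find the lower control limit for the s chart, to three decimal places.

s̄ = (15.5 + 12.4 + 8.3 + 15.9 + 12.8 + 15.3 + 11.3 + 11.6 + 13.2) / 9 = 12.9222
LCL_s = B₃·s̄ = 0.284 × 12.9222 = 3.6699

3.670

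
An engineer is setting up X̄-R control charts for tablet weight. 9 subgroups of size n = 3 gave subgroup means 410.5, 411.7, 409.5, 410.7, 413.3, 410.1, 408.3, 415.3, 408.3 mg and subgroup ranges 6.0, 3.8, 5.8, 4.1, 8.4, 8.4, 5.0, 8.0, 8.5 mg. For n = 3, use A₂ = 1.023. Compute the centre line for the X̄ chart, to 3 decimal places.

X̄̄ = (410.5 + 411.7 + 409.5 + 410.7 + 413.3 + 410.1 + 408.3 + 415.3 + 408.3) / 9 = 3697.7000 / 9 = 410.8556
CL = X̄̄ = 410.8556

410.856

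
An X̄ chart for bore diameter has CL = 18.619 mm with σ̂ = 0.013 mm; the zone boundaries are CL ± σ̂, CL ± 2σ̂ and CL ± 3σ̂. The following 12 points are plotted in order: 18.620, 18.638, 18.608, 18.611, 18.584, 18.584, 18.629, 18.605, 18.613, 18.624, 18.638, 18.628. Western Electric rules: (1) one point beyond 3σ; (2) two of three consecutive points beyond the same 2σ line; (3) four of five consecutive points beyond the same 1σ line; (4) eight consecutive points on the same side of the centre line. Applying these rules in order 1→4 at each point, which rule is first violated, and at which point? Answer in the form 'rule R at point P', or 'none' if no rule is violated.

Zone of each point (C = within 1σ̂, B = 1σ̂–2σ̂, A = 2σ̂–3σ̂, * = beyond 3σ̂; sign = side of CL): 1:+C, 2:+B, 3:-C, 4:-C, 5:-A, 6:-A, 7:+C, 8:-B, 9:-C, 10:+C, 11:+B, 12:+C
Rule 2 (two of three consecutive points beyond the same 2σ limit) is satisfied at point 6.

rule 2 at point 6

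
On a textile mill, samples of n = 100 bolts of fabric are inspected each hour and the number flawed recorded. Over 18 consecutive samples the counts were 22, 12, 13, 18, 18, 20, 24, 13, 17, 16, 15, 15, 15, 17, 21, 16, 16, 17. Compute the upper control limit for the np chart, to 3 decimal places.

p̄ = Σdᵢ / (k·n) = 305 / (18 × 100) = 0.16944
UCL = np̄ + 3·√(np̄(1−p̄)) = 16.9444 + 3 × √(16.9444×0.83056) = 16.9444 + 3 × 3.7514 = 28.1988

28.199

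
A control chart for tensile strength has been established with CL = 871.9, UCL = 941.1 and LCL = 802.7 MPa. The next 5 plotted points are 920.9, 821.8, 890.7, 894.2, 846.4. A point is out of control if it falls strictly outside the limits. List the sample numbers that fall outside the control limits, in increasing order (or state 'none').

All 5 points lie within [802.7, 941.1].

none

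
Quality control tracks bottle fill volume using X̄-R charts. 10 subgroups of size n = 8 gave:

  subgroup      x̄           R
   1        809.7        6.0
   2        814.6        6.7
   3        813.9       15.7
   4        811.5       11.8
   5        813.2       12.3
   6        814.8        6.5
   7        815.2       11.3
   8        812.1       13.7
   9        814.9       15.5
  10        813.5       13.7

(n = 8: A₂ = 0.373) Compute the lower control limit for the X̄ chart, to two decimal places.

X̄̄ = (809.7 + 814.6 + 813.9 + 811.5 + 813.2 + 814.8 + 815.2 + 812.1 + 814.9 + 813.5) / 10 = 8133.4000 / 10 = 813.3400
R̄ = (6.0 + 6.7 + 15.7 + 11.8 + 12.3 + 6.5 + 11.3 + 13.7 + 15.5 + 13.7) / 10 = 113.2000 / 10 = 11.3200
LCL = X̄̄ − A₂·R̄ = 813.3400 − 0.373 × 11.3200 = 809.1176

809.12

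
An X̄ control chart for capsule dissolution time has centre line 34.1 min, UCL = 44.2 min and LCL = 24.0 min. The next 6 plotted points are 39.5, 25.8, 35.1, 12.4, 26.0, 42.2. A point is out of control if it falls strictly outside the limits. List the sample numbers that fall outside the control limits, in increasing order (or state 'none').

4

Compare each point to [24.0, 44.2]: sample 4 = 12.4 < LCL.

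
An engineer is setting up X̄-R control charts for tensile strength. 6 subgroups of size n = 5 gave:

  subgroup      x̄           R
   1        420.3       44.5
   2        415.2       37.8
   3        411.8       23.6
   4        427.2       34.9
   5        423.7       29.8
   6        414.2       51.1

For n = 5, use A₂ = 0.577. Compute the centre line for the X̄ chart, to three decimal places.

X̄̄ = (420.3 + 415.2 + 411.8 + 427.2 + 423.7 + 414.2) / 6 = 2512.4000 / 6 = 418.7333
CL = X̄̄ = 418.7333

418.733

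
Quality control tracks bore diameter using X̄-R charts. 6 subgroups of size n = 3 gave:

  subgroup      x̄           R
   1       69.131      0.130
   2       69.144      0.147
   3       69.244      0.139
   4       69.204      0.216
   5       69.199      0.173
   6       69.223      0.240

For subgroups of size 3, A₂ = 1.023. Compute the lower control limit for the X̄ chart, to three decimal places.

69.013

X̄̄ = (69.131 + 69.144 + 69.244 + 69.204 + 69.199 + 69.223) / 6 = 415.1450 / 6 = 69.1908
R̄ = (0.130 + 0.147 + 0.139 + 0.216 + 0.173 + 0.240) / 6 = 1.0450 / 6 = 0.1742
LCL = X̄̄ − A₂·R̄ = 69.1908 − 1.023 × 0.1742 = 69.0127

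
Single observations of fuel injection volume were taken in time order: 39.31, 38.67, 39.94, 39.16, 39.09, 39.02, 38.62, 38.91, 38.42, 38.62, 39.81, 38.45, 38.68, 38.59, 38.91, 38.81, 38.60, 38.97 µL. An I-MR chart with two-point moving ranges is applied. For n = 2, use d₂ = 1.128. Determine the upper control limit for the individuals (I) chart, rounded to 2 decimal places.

X̄ = (39.31 + 38.67 + 39.94 + 39.16 + 39.09 + 39.02 + 38.62 + 38.91 + 38.42 + 38.62 + 39.81 + 38.45 + 38.68 + 38.59 + 38.91 + 38.81 + 38.60 + 38.97) / 18 = 38.9211
Moving ranges: 0.64, 1.27, 0.78, 0.07, 0.07, 0.40, 0.29, 0.49, 0.20, 1.19, 1.36, 0.23, 0.09, 0.32, 0.10, 0.21, 0.37; M̄R̄ = 8.0800 / 17 = 0.4753
UCL = X̄ + 3·M̄R̄/d₂ = 38.9211 + 3 × 0.4753 / 1.128 = 40.1852

40.19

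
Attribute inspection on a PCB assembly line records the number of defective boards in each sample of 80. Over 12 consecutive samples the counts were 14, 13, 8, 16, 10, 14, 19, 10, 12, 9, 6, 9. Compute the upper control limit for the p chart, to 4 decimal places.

0.2642

p̄ = Σdᵢ / (k·n) = 140 / (12 × 80) = 0.14583
UCL = p̄ + 3·√(p̄(1−p̄)/n) = 0.14583 + 3 × √(0.14583×0.85417/80) = 0.14583 + 3 × 0.03946 = 0.26421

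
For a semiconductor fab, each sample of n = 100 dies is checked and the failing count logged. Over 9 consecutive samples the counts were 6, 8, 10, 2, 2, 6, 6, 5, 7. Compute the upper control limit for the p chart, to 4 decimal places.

p̄ = Σdᵢ / (k·n) = 52 / (9 × 100) = 0.05778
UCL = p̄ + 3·√(p̄(1−p̄)/n) = 0.05778 + 3 × √(0.05778×0.94222/100) = 0.05778 + 3 × 0.02333 = 0.12777

0.1278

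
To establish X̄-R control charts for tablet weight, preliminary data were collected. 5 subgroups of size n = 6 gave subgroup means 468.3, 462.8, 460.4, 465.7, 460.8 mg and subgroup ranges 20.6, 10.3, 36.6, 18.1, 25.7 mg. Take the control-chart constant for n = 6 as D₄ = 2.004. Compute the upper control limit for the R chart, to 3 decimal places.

44.609

R̄ = (20.6 + 10.3 + 36.6 + 18.1 + 25.7) / 5 = 111.3000 / 5 = 22.2600
UCL_R = D₄·R̄ = 2.004 × 22.2600 = 44.6090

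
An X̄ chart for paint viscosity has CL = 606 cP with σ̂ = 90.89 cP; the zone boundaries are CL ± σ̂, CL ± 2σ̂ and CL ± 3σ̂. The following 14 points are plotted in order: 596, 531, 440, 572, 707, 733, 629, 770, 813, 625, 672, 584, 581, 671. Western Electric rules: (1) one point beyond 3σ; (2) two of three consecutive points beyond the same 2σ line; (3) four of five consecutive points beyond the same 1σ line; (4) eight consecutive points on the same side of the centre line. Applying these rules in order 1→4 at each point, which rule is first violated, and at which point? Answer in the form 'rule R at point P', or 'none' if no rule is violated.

Zone of each point (C = within 1σ̂, B = 1σ̂–2σ̂, A = 2σ̂–3σ̂, * = beyond 3σ̂; sign = side of CL): 1:-C, 2:-C, 3:-B, 4:-C, 5:+B, 6:+B, 7:+C, 8:+B, 9:+A, 10:+C, 11:+C, 12:-C, 13:-C, 14:+C
Rule 3 (four of five consecutive points beyond the same 1σ limit) is satisfied at point 9.

rule 3 at point 9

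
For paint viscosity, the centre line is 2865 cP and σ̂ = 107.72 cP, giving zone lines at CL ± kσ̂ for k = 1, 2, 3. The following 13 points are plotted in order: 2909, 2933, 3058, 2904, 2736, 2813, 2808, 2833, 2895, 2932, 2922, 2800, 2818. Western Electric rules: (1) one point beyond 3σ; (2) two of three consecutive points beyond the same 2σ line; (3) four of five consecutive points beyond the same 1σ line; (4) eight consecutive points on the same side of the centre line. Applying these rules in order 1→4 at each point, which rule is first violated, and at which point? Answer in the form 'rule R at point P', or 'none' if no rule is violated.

Zone of each point (C = within 1σ̂, B = 1σ̂–2σ̂, A = 2σ̂–3σ̂, * = beyond 3σ̂; sign = side of CL): 1:+C, 2:+C, 3:+B, 4:+C, 5:-B, 6:-C, 7:-C, 8:-C, 9:+C, 10:+C, 11:+C, 12:-C, 13:-C
No rule fires across all 13 points.

none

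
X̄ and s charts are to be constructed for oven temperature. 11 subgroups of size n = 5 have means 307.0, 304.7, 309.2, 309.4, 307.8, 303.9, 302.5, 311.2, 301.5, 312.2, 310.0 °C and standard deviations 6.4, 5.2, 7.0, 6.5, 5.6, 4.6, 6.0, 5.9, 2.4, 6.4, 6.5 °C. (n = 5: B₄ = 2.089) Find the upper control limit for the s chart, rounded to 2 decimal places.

11.87

s̄ = (6.4 + 5.2 + 7.0 + 6.5 + 5.6 + 4.6 + 6.0 + 5.9 + 2.4 + 6.4 + 6.5) / 11 = 5.6818
UCL_s = B₄·s̄ = 2.089 × 5.6818 = 11.8693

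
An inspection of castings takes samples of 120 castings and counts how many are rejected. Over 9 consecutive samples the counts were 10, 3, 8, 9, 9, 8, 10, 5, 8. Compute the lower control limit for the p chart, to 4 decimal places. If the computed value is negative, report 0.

p̄ = Σdᵢ / (k·n) = 70 / (9 × 120) = 0.06481
LCL = p̄ − 3·√(p̄(1−p̄)/n) = 0.06481 − 3 × 0.02247 = -0.00261 → 0 (negative, so LCL = 0)

0.0000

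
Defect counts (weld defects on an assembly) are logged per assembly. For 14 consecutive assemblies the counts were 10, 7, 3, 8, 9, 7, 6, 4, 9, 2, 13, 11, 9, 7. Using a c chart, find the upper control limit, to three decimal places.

c̄ = (10 + 7 + 3 + 8 + 9 + 7 + 6 + 4 + 9 + 2 + 13 + 11 + 9 + 7) / 14 = 105 / 14 = 7.5000
UCL = c̄ + 3√c̄ = 7.5000 + 3 × √7.5000 = 7.5000 + 3 × 2.7386 = 15.7158

15.716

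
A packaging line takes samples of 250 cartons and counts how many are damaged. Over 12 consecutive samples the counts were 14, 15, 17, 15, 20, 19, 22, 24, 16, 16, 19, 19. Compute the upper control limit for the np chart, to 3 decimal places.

p̄ = Σdᵢ / (k·n) = 216 / (12 × 250) = 0.07200
UCL = np̄ + 3·√(np̄(1−p̄)) = 18.0000 + 3 × √(18.0000×0.92800) = 18.0000 + 3 × 4.0871 = 30.2612

30.261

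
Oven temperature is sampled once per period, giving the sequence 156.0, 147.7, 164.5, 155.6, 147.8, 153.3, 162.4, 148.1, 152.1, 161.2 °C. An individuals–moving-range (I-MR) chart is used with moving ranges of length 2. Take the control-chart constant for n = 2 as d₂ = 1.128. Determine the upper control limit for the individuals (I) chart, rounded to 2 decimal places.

179.63

X̄ = (156.0 + 147.7 + 164.5 + 155.6 + 147.8 + 153.3 + 162.4 + 148.1 + 152.1 + 161.2) / 10 = 154.8700
Moving ranges: 8.3, 16.8, 8.9, 7.8, 5.5, 9.1, 14.3, 4.0, 9.1; M̄R̄ = 83.8000 / 9 = 9.3111
UCL = X̄ + 3·M̄R̄/d₂ = 154.8700 + 3 × 9.3111 / 1.128 = 179.6336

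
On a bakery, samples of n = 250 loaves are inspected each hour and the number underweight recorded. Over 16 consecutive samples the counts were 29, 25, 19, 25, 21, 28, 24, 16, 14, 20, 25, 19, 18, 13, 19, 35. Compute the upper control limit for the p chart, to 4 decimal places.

p̄ = Σdᵢ / (k·n) = 350 / (16 × 250) = 0.08750
UCL = p̄ + 3·√(p̄(1−p̄)/n) = 0.08750 + 3 × √(0.08750×0.91250/250) = 0.08750 + 3 × 0.01787 = 0.14111

0.1411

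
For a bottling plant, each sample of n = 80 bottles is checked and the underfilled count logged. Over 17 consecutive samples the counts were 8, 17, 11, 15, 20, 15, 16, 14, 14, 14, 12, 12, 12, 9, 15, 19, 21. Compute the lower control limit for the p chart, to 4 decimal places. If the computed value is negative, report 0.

0.0507

p̄ = Σdᵢ / (k·n) = 244 / (17 × 80) = 0.17941
LCL = p̄ − 3·√(p̄(1−p̄)/n) = 0.17941 − 3 × 0.04290 = 0.05072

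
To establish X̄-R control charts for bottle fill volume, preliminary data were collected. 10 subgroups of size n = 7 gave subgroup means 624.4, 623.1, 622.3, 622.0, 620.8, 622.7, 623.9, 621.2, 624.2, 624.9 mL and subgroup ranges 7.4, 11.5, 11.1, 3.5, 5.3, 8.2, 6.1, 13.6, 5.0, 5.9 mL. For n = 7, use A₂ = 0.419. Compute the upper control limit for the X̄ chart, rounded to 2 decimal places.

626.20

X̄̄ = (624.4 + 623.1 + 622.3 + 622.0 + 620.8 + 622.7 + 623.9 + 621.2 + 624.2 + 624.9) / 10 = 6229.5000 / 10 = 622.9500
R̄ = (7.4 + 11.5 + 11.1 + 3.5 + 5.3 + 8.2 + 6.1 + 13.6 + 5.0 + 5.9) / 10 = 77.6000 / 10 = 7.7600
UCL = X̄̄ + A₂·R̄ = 622.9500 + 0.419 × 7.7600 = 626.2014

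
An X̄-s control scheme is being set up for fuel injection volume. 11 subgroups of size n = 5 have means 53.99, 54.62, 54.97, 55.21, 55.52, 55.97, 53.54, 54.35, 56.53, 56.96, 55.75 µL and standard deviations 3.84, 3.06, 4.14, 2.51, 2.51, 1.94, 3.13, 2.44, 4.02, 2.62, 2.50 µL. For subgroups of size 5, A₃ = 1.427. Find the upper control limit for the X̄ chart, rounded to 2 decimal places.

59.46

X̄̄ = (53.99 + 54.62 + 54.97 + 55.21 + 55.52 + 55.97 + 53.54 + 54.35 + 56.53 + 56.96 + 55.75) / 11 = 55.2191
s̄ = (3.84 + 3.06 + 4.14 + 2.51 + 2.51 + 1.94 + 3.13 + 2.44 + 4.02 + 2.62 + 2.50) / 11 = 2.9736
UCL = X̄̄ + A₃·s̄ = 55.2191 + 1.427 × 2.9736 = 59.4625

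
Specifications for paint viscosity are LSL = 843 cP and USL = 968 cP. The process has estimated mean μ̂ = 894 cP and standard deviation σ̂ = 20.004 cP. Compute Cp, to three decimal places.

Cp = (USL − LSL) / (6σ̂) = (968 − 843) / (6 × 20.004) = 125.0000 / 120.0240 = 1.0415

1.041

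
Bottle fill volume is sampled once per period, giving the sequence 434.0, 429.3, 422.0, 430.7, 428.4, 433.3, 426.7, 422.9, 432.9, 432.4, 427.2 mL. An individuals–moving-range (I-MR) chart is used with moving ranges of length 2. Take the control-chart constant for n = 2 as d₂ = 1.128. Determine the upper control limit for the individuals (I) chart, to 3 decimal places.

X̄ = (434.0 + 429.3 + 422.0 + 430.7 + 428.4 + 433.3 + 426.7 + 422.9 + 432.9 + 432.4 + 427.2) / 11 = 429.0727
Moving ranges: 4.7, 7.3, 8.7, 2.3, 4.9, 6.6, 3.8, 10.0, 0.5, 5.2; M̄R̄ = 54.0000 / 10 = 5.4000
UCL = X̄ + 3·M̄R̄/d₂ = 429.0727 + 3 × 5.4000 / 1.128 = 443.4344

443.434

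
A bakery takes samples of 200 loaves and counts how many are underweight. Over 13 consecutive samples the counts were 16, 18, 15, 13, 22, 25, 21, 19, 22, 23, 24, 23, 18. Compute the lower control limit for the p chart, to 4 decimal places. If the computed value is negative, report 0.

p̄ = Σdᵢ / (k·n) = 259 / (13 × 200) = 0.09962
LCL = p̄ − 3·√(p̄(1−p̄)/n) = 0.09962 − 3 × 0.02118 = 0.03608

0.0361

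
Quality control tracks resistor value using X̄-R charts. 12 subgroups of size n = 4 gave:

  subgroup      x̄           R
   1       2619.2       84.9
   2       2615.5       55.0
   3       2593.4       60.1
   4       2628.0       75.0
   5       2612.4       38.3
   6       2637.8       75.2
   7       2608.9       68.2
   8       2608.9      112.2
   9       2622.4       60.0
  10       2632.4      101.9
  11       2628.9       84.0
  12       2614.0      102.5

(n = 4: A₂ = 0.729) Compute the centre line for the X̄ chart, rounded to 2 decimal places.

2618.48

X̄̄ = (2619.2 + 2615.5 + 2593.4 + 2628.0 + 2612.4 + 2637.8 + 2608.9 + 2608.9 + 2622.4 + 2632.4 + 2628.9 + 2614.0) / 12 = 31421.8000 / 12 = 2618.4833
CL = X̄̄ = 2618.4833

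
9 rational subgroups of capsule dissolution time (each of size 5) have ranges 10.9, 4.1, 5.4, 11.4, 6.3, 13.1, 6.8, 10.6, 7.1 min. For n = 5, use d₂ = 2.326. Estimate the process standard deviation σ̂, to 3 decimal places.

R̄ = (10.9 + 4.1 + 5.4 + 11.4 + 6.3 + 13.1 + 6.8 + 10.6 + 7.1) / 9 = 8.4111
σ̂ = R̄ / d₂ = 8.4111 / 2.326 = 3.6161

3.616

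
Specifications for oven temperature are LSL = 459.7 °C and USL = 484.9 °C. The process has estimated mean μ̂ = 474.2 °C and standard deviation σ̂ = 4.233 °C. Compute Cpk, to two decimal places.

Cpu = (USL − μ̂) / (3σ̂) = (484.9 − 474.2) / (3 × 4.233) = 0.8426; Cpl = (μ̂ − LSL) / (3σ̂) = (474.2 − 459.7) / (3 × 4.233) = 1.1418; Cpk = min(Cpu, Cpl) = 0.8426

0.84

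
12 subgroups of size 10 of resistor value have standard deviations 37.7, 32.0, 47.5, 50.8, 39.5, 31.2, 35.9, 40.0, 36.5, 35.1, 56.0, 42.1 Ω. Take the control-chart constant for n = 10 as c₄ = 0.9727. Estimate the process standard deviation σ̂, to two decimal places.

s̄ = (37.7 + 32.0 + 47.5 + 50.8 + 39.5 + 31.2 + 35.9 + 40.0 + 36.5 + 35.1 + 56.0 + 42.1) / 12 = 40.3583
σ̂ = s̄ / c₄ = 40.3583 / 0.9727 = 41.4910

41.49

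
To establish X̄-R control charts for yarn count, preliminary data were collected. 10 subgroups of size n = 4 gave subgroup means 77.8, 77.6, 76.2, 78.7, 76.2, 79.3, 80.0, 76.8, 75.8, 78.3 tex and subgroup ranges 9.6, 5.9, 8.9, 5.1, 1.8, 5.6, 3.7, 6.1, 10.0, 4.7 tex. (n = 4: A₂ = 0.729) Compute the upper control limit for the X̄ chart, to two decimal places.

82.15

X̄̄ = (77.8 + 77.6 + 76.2 + 78.7 + 76.2 + 79.3 + 80.0 + 76.8 + 75.8 + 78.3) / 10 = 776.7000 / 10 = 77.6700
R̄ = (9.6 + 5.9 + 8.9 + 5.1 + 1.8 + 5.6 + 3.7 + 6.1 + 10.0 + 4.7) / 10 = 61.4000 / 10 = 6.1400
UCL = X̄̄ + A₂·R̄ = 77.6700 + 0.729 × 6.1400 = 82.1461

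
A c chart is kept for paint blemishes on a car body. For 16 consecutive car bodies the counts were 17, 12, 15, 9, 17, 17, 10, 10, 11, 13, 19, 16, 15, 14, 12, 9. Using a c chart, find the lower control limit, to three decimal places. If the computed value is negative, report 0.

2.477

c̄ = (17 + 12 + 15 + 9 + 17 + 17 + 10 + 10 + 11 + 13 + 19 + 16 + 15 + 14 + 12 + 9) / 16 = 216 / 16 = 13.5000
LCL = c̄ − 3√c̄ = 13.5000 − 3 × 3.6742 = 2.4773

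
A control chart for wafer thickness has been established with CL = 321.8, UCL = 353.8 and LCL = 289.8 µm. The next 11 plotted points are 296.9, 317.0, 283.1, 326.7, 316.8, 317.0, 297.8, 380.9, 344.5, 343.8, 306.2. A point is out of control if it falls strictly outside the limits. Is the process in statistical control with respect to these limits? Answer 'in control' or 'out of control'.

out of control

Compare each point to [289.8, 353.8]: sample 3 = 283.1 < LCL; sample 8 = 380.9 > UCL.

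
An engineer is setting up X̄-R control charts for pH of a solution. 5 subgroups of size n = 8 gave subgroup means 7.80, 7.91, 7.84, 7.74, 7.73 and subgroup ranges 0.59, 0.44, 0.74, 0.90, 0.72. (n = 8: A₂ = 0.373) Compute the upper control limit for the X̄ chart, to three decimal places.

X̄̄ = (7.80 + 7.91 + 7.84 + 7.74 + 7.73) / 5 = 39.0200 / 5 = 7.8040
R̄ = (0.59 + 0.44 + 0.74 + 0.90 + 0.72) / 5 = 3.3900 / 5 = 0.6780
UCL = X̄̄ + A₂·R̄ = 7.8040 + 0.373 × 0.6780 = 8.0569

8.057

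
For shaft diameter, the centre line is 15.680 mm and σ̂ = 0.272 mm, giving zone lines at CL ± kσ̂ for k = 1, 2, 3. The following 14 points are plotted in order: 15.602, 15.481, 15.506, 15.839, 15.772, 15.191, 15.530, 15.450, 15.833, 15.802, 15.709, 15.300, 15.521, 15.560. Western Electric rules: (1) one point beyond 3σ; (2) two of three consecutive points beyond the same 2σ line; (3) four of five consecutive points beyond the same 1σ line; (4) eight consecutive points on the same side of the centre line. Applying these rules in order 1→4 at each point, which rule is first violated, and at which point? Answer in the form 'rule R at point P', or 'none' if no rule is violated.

none

Zone of each point (C = within 1σ̂, B = 1σ̂–2σ̂, A = 2σ̂–3σ̂, * = beyond 3σ̂; sign = side of CL): 1:-C, 2:-C, 3:-C, 4:+C, 5:+C, 6:-B, 7:-C, 8:-C, 9:+C, 10:+C, 11:+C, 12:-B, 13:-C, 14:-C
No rule fires across all 14 points.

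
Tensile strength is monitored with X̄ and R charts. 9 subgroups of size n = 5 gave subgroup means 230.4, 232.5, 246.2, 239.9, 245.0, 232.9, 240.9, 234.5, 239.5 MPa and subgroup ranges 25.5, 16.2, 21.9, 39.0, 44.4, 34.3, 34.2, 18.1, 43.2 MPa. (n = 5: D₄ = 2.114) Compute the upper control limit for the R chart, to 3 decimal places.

65.017

R̄ = (25.5 + 16.2 + 21.9 + 39.0 + 44.4 + 34.3 + 34.2 + 18.1 + 43.2) / 9 = 276.8000 / 9 = 30.7556
UCL_R = D₄·R̄ = 2.114 × 30.7556 = 65.0172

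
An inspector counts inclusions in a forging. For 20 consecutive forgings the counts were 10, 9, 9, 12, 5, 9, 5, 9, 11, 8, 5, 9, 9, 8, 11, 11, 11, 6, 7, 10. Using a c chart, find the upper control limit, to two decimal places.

c̄ = (10 + 9 + 9 + 12 + 5 + 9 + 5 + 9 + 11 + 8 + 5 + 9 + 9 + 8 + 11 + 11 + 11 + 6 + 7 + 10) / 20 = 174 / 20 = 8.7000
UCL = c̄ + 3√c̄ = 8.7000 + 3 × √8.7000 = 8.7000 + 3 × 2.9496 = 17.5487

17.55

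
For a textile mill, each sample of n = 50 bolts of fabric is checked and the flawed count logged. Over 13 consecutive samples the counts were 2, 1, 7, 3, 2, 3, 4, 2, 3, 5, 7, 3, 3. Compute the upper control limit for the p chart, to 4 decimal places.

p̄ = Σdᵢ / (k·n) = 45 / (13 × 50) = 0.06923
UCL = p̄ + 3·√(p̄(1−p̄)/n) = 0.06923 + 3 × √(0.06923×0.93077/50) = 0.06923 + 3 × 0.03590 = 0.17693

0.1769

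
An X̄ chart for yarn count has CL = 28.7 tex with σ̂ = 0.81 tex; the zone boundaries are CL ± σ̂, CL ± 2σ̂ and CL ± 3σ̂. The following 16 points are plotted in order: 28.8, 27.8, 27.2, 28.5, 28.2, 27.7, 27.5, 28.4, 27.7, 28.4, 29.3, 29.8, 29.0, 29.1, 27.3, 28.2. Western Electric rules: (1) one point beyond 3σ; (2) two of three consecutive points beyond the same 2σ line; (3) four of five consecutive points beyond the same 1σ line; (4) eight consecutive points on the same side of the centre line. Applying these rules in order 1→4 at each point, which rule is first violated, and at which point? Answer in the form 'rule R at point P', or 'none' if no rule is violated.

Zone of each point (C = within 1σ̂, B = 1σ̂–2σ̂, A = 2σ̂–3σ̂, * = beyond 3σ̂; sign = side of CL): 1:+C, 2:-B, 3:-B, 4:-C, 5:-C, 6:-B, 7:-B, 8:-C, 9:-B, 10:-C, 11:+C, 12:+B, 13:+C, 14:+C, 15:-B, 16:-C
Rule 4 (eight consecutive points on the same side of the centre line) is satisfied at point 9.

rule 4 at point 9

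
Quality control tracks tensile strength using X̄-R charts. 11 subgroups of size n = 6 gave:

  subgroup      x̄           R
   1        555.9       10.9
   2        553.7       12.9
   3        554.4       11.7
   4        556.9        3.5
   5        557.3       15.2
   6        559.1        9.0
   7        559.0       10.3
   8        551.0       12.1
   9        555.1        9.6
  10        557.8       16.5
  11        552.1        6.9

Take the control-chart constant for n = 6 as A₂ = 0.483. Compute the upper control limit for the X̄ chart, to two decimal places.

X̄̄ = (555.9 + 553.7 + 554.4 + 556.9 + 557.3 + 559.1 + 559.0 + 551.0 + 555.1 + 557.8 + 552.1) / 11 = 6112.3000 / 11 = 555.6636
R̄ = (10.9 + 12.9 + 11.7 + 3.5 + 15.2 + 9.0 + 10.3 + 12.1 + 9.6 + 16.5 + 6.9) / 11 = 118.6000 / 11 = 10.7818
UCL = X̄̄ + A₂·R̄ = 555.6636 + 0.483 × 10.7818 = 560.8713

560.87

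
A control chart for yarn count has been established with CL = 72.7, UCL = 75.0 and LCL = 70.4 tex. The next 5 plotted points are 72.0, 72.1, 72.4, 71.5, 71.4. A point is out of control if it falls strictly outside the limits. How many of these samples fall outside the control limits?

All 5 points lie within [70.4, 75.0].

0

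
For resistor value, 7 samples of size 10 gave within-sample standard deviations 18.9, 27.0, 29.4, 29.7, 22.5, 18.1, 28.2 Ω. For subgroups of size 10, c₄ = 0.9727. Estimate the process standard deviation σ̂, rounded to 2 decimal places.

s̄ = (18.9 + 27.0 + 29.4 + 29.7 + 22.5 + 18.1 + 28.2) / 7 = 24.8286
σ̂ = s̄ / c₄ = 24.8286 / 0.9727 = 25.5254

25.53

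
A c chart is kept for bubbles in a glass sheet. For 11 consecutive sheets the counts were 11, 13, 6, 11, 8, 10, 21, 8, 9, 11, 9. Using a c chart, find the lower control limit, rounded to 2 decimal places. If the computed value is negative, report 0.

c̄ = (11 + 13 + 6 + 11 + 8 + 10 + 21 + 8 + 9 + 11 + 9) / 11 = 117 / 11 = 10.6364
LCL = c̄ − 3√c̄ = 10.6364 − 3 × 3.2613 = 0.8523

0.85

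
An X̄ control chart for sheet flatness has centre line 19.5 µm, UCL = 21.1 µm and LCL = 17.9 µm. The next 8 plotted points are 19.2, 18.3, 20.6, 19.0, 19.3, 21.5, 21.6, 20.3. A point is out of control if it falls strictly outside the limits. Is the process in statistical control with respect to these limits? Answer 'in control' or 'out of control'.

Compare each point to [17.9, 21.1]: sample 6 = 21.5 > UCL; sample 7 = 21.6 > UCL.

out of control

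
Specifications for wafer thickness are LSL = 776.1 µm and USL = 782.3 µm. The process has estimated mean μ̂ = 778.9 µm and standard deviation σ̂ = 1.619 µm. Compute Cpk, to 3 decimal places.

Cpu = (USL − μ̂) / (3σ̂) = (782.3 − 778.9) / (3 × 1.619) = 0.7000; Cpl = (μ̂ − LSL) / (3σ̂) = (778.9 − 776.1) / (3 × 1.619) = 0.5765; Cpk = min(Cpu, Cpl) = 0.5765

0.576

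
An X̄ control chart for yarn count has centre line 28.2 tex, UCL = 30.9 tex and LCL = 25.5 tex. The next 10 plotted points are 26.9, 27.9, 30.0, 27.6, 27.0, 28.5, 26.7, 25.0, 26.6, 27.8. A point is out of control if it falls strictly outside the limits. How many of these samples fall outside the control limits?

Compare each point to [25.5, 30.9]: sample 8 = 25.0 < LCL.

1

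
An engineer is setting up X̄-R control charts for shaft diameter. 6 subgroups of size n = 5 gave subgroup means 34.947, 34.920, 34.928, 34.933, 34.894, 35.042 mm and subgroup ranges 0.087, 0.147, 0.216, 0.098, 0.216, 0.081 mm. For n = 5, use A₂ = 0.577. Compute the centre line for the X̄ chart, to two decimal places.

34.94

X̄̄ = (34.947 + 34.920 + 34.928 + 34.933 + 34.894 + 35.042) / 6 = 209.6640 / 6 = 34.9440
CL = X̄̄ = 34.9440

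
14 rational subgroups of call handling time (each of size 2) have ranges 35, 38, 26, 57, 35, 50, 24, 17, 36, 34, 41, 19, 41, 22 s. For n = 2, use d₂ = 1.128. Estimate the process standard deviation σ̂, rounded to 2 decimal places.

R̄ = (35 + 38 + 26 + 57 + 35 + 50 + 24 + 17 + 36 + 34 + 41 + 19 + 41 + 22) / 14 = 33.9286
σ̂ = R̄ / d₂ = 33.9286 / 1.128 = 30.0785

30.08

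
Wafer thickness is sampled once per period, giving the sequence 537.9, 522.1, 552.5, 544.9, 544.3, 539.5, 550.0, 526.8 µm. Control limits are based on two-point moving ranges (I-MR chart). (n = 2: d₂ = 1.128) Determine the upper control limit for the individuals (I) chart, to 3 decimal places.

X̄ = (537.9 + 522.1 + 552.5 + 544.9 + 544.3 + 539.5 + 550.0 + 526.8) / 8 = 539.7500
Moving ranges: 15.8, 30.4, 7.6, 0.6, 4.8, 10.5, 23.2; M̄R̄ = 92.9000 / 7 = 13.2714
UCL = X̄ + 3·M̄R̄/d₂ = 539.7500 + 3 × 13.2714 / 1.128 = 575.0464

575.046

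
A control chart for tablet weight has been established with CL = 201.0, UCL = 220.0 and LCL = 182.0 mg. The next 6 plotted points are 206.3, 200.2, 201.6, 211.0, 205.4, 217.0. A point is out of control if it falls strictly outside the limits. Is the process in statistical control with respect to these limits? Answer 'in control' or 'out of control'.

All 6 points lie within [182.0, 220.0].

in control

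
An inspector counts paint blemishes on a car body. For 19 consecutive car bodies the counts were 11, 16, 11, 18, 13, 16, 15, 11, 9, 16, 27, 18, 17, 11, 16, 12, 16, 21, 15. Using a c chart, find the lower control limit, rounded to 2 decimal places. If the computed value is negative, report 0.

c̄ = (11 + 16 + 11 + 18 + 13 + 16 + 15 + 11 + 9 + 16 + 27 + 18 + 17 + 11 + 16 + 12 + 16 + 21 + 15) / 19 = 289 / 19 = 15.2105
LCL = c̄ − 3√c̄ = 15.2105 − 3 × 3.9001 = 3.5103

3.51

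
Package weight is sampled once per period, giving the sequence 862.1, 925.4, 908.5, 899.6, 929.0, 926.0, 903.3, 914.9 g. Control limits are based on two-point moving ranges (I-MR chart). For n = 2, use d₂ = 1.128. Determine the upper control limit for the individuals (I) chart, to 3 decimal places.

X̄ = (862.1 + 925.4 + 908.5 + 899.6 + 929.0 + 926.0 + 903.3 + 914.9) / 8 = 908.6000
Moving ranges: 63.3, 16.9, 8.9, 29.4, 3.0, 22.7, 11.6; M̄R̄ = 155.8000 / 7 = 22.2571
UCL = X̄ + 3·M̄R̄/d₂ = 908.6000 + 3 × 22.2571 / 1.128 = 967.7945

967.795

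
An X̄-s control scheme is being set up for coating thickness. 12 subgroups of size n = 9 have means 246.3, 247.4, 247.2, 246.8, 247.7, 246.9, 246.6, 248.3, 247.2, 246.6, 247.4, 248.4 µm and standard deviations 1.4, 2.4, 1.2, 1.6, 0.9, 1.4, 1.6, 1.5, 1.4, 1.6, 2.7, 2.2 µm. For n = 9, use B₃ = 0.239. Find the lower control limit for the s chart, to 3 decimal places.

s̄ = (1.4 + 2.4 + 1.2 + 1.6 + 0.9 + 1.4 + 1.6 + 1.5 + 1.4 + 1.6 + 2.7 + 2.2) / 12 = 1.6583
LCL_s = B₃·s̄ = 0.239 × 1.6583 = 0.3963

0.396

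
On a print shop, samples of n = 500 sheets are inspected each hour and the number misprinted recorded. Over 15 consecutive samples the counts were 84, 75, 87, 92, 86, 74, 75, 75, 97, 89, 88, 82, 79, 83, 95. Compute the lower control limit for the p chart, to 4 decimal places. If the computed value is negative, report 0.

0.1180

p̄ = Σdᵢ / (k·n) = 1261 / (15 × 500) = 0.16813
LCL = p̄ − 3·√(p̄(1−p̄)/n) = 0.16813 − 3 × 0.01673 = 0.11796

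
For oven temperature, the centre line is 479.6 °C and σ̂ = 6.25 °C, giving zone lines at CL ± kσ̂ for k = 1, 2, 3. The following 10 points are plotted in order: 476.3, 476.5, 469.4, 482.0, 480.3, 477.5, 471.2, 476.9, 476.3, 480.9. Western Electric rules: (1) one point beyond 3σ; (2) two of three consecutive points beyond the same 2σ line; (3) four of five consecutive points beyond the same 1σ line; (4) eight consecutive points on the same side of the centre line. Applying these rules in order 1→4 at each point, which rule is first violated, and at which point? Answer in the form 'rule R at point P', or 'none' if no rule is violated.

Zone of each point (C = within 1σ̂, B = 1σ̂–2σ̂, A = 2σ̂–3σ̂, * = beyond 3σ̂; sign = side of CL): 1:-C, 2:-C, 3:-B, 4:+C, 5:+C, 6:-C, 7:-B, 8:-C, 9:-C, 10:+C
No rule fires across all 10 points.

none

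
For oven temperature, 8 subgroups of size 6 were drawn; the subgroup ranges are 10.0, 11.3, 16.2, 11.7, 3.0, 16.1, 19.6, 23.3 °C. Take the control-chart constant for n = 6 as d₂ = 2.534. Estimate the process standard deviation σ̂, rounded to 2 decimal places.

R̄ = (10.0 + 11.3 + 16.2 + 11.7 + 3.0 + 16.1 + 19.6 + 23.3) / 8 = 13.9000
σ̂ = R̄ / d₂ = 13.9000 / 2.534 = 5.4854

5.49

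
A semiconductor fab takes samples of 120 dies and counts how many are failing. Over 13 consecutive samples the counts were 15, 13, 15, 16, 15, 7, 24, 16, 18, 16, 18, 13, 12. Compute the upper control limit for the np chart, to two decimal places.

p̄ = Σdᵢ / (k·n) = 198 / (13 × 120) = 0.12692
UCL = np̄ + 3·√(np̄(1−p̄)) = 15.2308 + 3 × √(15.2308×0.87308) = 15.2308 + 3 × 3.6466 = 26.1705

26.17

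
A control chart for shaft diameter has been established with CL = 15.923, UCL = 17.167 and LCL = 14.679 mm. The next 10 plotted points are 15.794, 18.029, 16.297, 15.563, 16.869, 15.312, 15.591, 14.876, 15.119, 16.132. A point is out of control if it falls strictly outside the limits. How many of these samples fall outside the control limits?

Compare each point to [14.679, 17.167]: sample 2 = 18.029 > UCL.

1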